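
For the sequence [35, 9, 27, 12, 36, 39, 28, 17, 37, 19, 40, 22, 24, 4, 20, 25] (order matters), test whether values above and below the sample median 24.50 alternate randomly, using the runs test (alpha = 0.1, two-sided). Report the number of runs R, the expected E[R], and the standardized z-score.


Step 1: Compute median = 24.50; label A = above, B = below.
Labels in order: ABABAAABABABBBBA  (n_A = 8, n_B = 8)
Step 2: Count runs R = 11.
Step 3: Under H0 (random ordering), E[R] = 2*n_A*n_B/(n_A+n_B) + 1 = 2*8*8/16 + 1 = 9.0000.
        Var[R] = 2*n_A*n_B*(2*n_A*n_B - n_A - n_B) / ((n_A+n_B)^2 * (n_A+n_B-1)) = 14336/3840 = 3.7333.
        SD[R] = 1.9322.
Step 4: Continuity-corrected z = (R - 0.5 - E[R]) / SD[R] = (11 - 0.5 - 9.0000) / 1.9322 = 0.7763.
Step 5: Two-sided p-value via normal approximation = 2*(1 - Phi(|z|)) = 0.437558.
Step 6: alpha = 0.1. fail to reject H0.

R = 11, z = 0.7763, p = 0.437558, fail to reject H0.


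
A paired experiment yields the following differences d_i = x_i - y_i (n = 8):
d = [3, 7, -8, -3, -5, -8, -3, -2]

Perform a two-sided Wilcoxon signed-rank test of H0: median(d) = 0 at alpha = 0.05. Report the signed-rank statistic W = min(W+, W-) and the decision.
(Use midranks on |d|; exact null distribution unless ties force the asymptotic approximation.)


Step 1: Drop any zero differences (none here) and take |d_i|.
|d| = [3, 7, 8, 3, 5, 8, 3, 2]
Step 2: Midrank |d_i| (ties get averaged ranks).
ranks: |3|->3, |7|->6, |8|->7.5, |3|->3, |5|->5, |8|->7.5, |3|->3, |2|->1
Step 3: Attach original signs; sum ranks with positive sign and with negative sign.
W+ = 3 + 6 = 9
W- = 7.5 + 3 + 5 + 7.5 + 3 + 1 = 27
(Check: W+ + W- = 36 should equal n(n+1)/2 = 36.)
Step 4: Test statistic W = min(W+, W-) = 9.
Step 5: Ties in |d|, so use the tie-corrected normal approximation.
        E[W] = n(n+1)/4 = 8*9/4 = 18.
        Tie groups: |d|=3 (t=3), |d|=8 (t=2); sum(t^3 - t) = 30.
        Var[W] = n(n+1)(2n+1)/24 - sum(t^3-t)/48 = 1224/24 - 30/48 = 50.375.
        z = (W - E[W]) / sqrt(Var[W]) = (9 - 18) / 7.0975 = -1.2680.
        Two-sided p = 2*Phi(z) = 0.204782.
Step 6: alpha = 0.05. fail to reject H0.

W+ = 9, W- = 27, W = min = 9, p = 0.204782, fail to reject H0.


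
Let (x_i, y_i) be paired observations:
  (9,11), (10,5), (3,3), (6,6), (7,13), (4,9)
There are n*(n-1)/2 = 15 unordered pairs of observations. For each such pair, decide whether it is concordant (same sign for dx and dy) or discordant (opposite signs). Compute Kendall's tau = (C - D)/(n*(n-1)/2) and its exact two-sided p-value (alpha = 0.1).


Step 1: Enumerate the 15 unordered pairs (i,j) with i<j and classify each by sign(x_j-x_i) * sign(y_j-y_i).
  (1,2):dx=+1,dy=-6->D; (1,3):dx=-6,dy=-8->C; (1,4):dx=-3,dy=-5->C; (1,5):dx=-2,dy=+2->D
  (1,6):dx=-5,dy=-2->C; (2,3):dx=-7,dy=-2->C; (2,4):dx=-4,dy=+1->D; (2,5):dx=-3,dy=+8->D
  (2,6):dx=-6,dy=+4->D; (3,4):dx=+3,dy=+3->C; (3,5):dx=+4,dy=+10->C; (3,6):dx=+1,dy=+6->C
  (4,5):dx=+1,dy=+7->C; (4,6):dx=-2,dy=+3->D; (5,6):dx=-3,dy=-4->C
Step 2: C = 9, D = 6, total pairs = 15.
Step 3: tau = (C - D)/(n(n-1)/2) = (9 - 6)/15 = 0.200000.
Step 4: Exact two-sided p-value (enumerate n! = 720 permutations of y under H0): p = 0.719444.
Step 5: alpha = 0.1. fail to reject H0.

tau_b = 0.2000 (C=9, D=6), p = 0.719444, fail to reject H0.


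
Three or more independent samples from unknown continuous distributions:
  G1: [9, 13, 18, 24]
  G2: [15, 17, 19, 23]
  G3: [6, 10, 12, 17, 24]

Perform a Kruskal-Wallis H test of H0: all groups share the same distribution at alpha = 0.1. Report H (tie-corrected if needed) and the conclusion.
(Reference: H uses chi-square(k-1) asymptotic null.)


Step 1: Combine all N = 13 observations and assign midranks.
sorted (value, group, rank): (6,G3,1), (9,G1,2), (10,G3,3), (12,G3,4), (13,G1,5), (15,G2,6), (17,G2,7.5), (17,G3,7.5), (18,G1,9), (19,G2,10), (23,G2,11), (24,G1,12.5), (24,G3,12.5)
Step 2: Sum ranks within each group.
R_1 = 28.5 (n_1 = 4)
R_2 = 34.5 (n_2 = 4)
R_3 = 28 (n_3 = 5)
Step 3: H = 12/(N(N+1)) * sum(R_i^2/n_i) - 3(N+1)
     = 12/(13*14) * (28.5^2/4 + 34.5^2/4 + 28^2/5) - 3*14
     = 0.065934 * 657.425 - 42
     = 1.346703.
Step 4: Ties present; correction factor C = 1 - 12/(13^3 - 13) = 0.994505. Corrected H = 1.346703 / 0.994505 = 1.354144.
Step 5: Under H0, H ~ chi^2(2); p-value = 0.508103.
Step 6: alpha = 0.1. fail to reject H0.

H = 1.3541, df = 2, p = 0.508103, fail to reject H0.


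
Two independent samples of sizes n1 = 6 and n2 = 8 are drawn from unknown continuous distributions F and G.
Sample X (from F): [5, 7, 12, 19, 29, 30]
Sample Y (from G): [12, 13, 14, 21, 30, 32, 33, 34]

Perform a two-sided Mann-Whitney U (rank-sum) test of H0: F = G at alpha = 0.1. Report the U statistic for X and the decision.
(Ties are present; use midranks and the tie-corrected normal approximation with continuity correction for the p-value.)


Step 1: Combine and sort all 14 observations; assign midranks.
sorted (value, group): (5,X), (7,X), (12,X), (12,Y), (13,Y), (14,Y), (19,X), (21,Y), (29,X), (30,X), (30,Y), (32,Y), (33,Y), (34,Y)
ranks: 5->1, 7->2, 12->3.5, 12->3.5, 13->5, 14->6, 19->7, 21->8, 29->9, 30->10.5, 30->10.5, 32->12, 33->13, 34->14
Step 2: Rank sum for X: R1 = 1 + 2 + 3.5 + 7 + 9 + 10.5 = 33.
Step 3: U_X = R1 - n1(n1+1)/2 = 33 - 6*7/2 = 33 - 21 = 12.
       U_Y = n1*n2 - U_X = 48 - 12 = 36.
Step 4: Ties are present, so use the tie-corrected normal approximation (with continuity correction) for the p-value.
Step 5: p-value = 0.136773; compare to alpha = 0.1. fail to reject H0.

U_X = 12, p = 0.136773, fail to reject H0 at alpha = 0.1.


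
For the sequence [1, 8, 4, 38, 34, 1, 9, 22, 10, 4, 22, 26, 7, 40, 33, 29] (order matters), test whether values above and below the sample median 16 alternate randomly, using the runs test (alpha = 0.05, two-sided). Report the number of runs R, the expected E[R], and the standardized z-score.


Step 1: Compute median = 16; label A = above, B = below.
Labels in order: BBBAABBABBAABAAA  (n_A = 8, n_B = 8)
Step 2: Count runs R = 8.
Step 3: Under H0 (random ordering), E[R] = 2*n_A*n_B/(n_A+n_B) + 1 = 2*8*8/16 + 1 = 9.0000.
        Var[R] = 2*n_A*n_B*(2*n_A*n_B - n_A - n_B) / ((n_A+n_B)^2 * (n_A+n_B-1)) = 14336/3840 = 3.7333.
        SD[R] = 1.9322.
Step 4: Continuity-corrected z = (R + 0.5 - E[R]) / SD[R] = (8 + 0.5 - 9.0000) / 1.9322 = -0.2588.
Step 5: Two-sided p-value via normal approximation = 2*(1 - Phi(|z|)) = 0.795809.
Step 6: alpha = 0.05. fail to reject H0.

R = 8, z = -0.2588, p = 0.795809, fail to reject H0.


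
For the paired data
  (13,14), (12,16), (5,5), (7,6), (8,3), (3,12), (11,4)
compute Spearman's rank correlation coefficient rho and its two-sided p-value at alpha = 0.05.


Step 1: Rank x and y separately (midranks; no ties here).
rank(x): 13->7, 12->6, 5->2, 7->3, 8->4, 3->1, 11->5
rank(y): 14->6, 16->7, 5->3, 6->4, 3->1, 12->5, 4->2
Step 2: d_i = R_x(i) - R_y(i); compute d_i^2.
  (7-6)^2=1, (6-7)^2=1, (2-3)^2=1, (3-4)^2=1, (4-1)^2=9, (1-5)^2=16, (5-2)^2=9
sum(d^2) = 38.
Step 3: rho = 1 - 6*38 / (7*(7^2 - 1)) = 1 - 228/336 = 0.321429.
Step 4: Under H0, t = rho * sqrt((n-2)/(1-rho^2)) = 0.7590 ~ t(5).
Step 5: Two-sided p-value from the t-distribution with 5 df = 0.482072.
Step 6: alpha = 0.05. fail to reject H0.

rho = 0.3214, p = 0.482072, fail to reject H0 at alpha = 0.05.


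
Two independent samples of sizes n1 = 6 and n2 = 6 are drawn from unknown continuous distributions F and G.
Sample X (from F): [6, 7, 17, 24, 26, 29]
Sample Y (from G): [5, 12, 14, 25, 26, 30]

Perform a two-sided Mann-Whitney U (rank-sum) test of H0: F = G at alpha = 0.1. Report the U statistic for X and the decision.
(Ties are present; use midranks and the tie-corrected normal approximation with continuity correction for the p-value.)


Step 1: Combine and sort all 12 observations; assign midranks.
sorted (value, group): (5,Y), (6,X), (7,X), (12,Y), (14,Y), (17,X), (24,X), (25,Y), (26,X), (26,Y), (29,X), (30,Y)
ranks: 5->1, 6->2, 7->3, 12->4, 14->5, 17->6, 24->7, 25->8, 26->9.5, 26->9.5, 29->11, 30->12
Step 2: Rank sum for X: R1 = 2 + 3 + 6 + 7 + 9.5 + 11 = 38.5.
Step 3: U_X = R1 - n1(n1+1)/2 = 38.5 - 6*7/2 = 38.5 - 21 = 17.5.
       U_Y = n1*n2 - U_X = 36 - 17.5 = 18.5.
Step 4: Ties are present, so use the tie-corrected normal approximation (with continuity correction) for the p-value.
Step 5: p-value = 1.000000; compare to alpha = 0.1. fail to reject H0.

U_X = 17.5, p = 1.000000, fail to reject H0 at alpha = 0.1.


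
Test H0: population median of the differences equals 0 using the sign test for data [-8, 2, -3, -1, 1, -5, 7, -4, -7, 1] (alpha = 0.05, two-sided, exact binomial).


Step 1: Discard zero differences. Original n = 10; n_eff = number of nonzero differences = 10.
Nonzero differences (with sign): -8, +2, -3, -1, +1, -5, +7, -4, -7, +1
Step 2: Count signs: positive = 4, negative = 6.
Step 3: Under H0: P(positive) = 0.5, so the number of positives S ~ Bin(10, 0.5).
Step 4: Two-sided exact p-value = sum of Bin(10,0.5) probabilities at or below the observed probability = 0.753906.
Step 5: alpha = 0.05. fail to reject H0.

n_eff = 10, pos = 4, neg = 6, p = 0.753906, fail to reject H0.


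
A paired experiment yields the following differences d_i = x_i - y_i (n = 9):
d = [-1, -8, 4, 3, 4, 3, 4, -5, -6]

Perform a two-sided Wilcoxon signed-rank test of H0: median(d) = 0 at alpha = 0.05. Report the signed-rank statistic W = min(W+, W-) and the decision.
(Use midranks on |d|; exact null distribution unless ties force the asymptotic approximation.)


Step 1: Drop any zero differences (none here) and take |d_i|.
|d| = [1, 8, 4, 3, 4, 3, 4, 5, 6]
Step 2: Midrank |d_i| (ties get averaged ranks).
ranks: |1|->1, |8|->9, |4|->5, |3|->2.5, |4|->5, |3|->2.5, |4|->5, |5|->7, |6|->8
Step 3: Attach original signs; sum ranks with positive sign and with negative sign.
W+ = 5 + 2.5 + 5 + 2.5 + 5 = 20
W- = 1 + 9 + 7 + 8 = 25
(Check: W+ + W- = 45 should equal n(n+1)/2 = 45.)
Step 4: Test statistic W = min(W+, W-) = 20.
Step 5: Ties in |d|, so use the tie-corrected normal approximation.
        E[W] = n(n+1)/4 = 9*10/4 = 22.5.
        Tie groups: |d|=3 (t=2), |d|=4 (t=3); sum(t^3 - t) = 30.
        Var[W] = n(n+1)(2n+1)/24 - sum(t^3-t)/48 = 1710/24 - 30/48 = 70.625.
        z = (W - E[W]) / sqrt(Var[W]) = (20 - 22.5) / 8.4039 = -0.2975.
        Two-sided p = 2*Phi(z) = 0.766099.
Step 6: alpha = 0.05. fail to reject H0.

W+ = 20, W- = 25, W = min = 20, p = 0.766099, fail to reject H0.


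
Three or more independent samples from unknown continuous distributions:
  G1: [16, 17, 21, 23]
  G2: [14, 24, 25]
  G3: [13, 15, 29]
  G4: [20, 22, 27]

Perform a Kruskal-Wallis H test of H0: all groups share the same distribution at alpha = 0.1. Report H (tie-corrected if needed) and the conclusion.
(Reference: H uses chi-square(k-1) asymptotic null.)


Step 1: Combine all N = 13 observations and assign midranks.
sorted (value, group, rank): (13,G3,1), (14,G2,2), (15,G3,3), (16,G1,4), (17,G1,5), (20,G4,6), (21,G1,7), (22,G4,8), (23,G1,9), (24,G2,10), (25,G2,11), (27,G4,12), (29,G3,13)
Step 2: Sum ranks within each group.
R_1 = 25 (n_1 = 4)
R_2 = 23 (n_2 = 3)
R_3 = 17 (n_3 = 3)
R_4 = 26 (n_4 = 3)
Step 3: H = 12/(N(N+1)) * sum(R_i^2/n_i) - 3(N+1)
     = 12/(13*14) * (25^2/4 + 23^2/3 + 17^2/3 + 26^2/3) - 3*14
     = 0.065934 * 654.25 - 42
     = 1.137363.
Step 4: No ties, so H is used without correction.
Step 5: Under H0, H ~ chi^2(3); p-value = 0.768063.
Step 6: alpha = 0.1. fail to reject H0.

H = 1.1374, df = 3, p = 0.768063, fail to reject H0.


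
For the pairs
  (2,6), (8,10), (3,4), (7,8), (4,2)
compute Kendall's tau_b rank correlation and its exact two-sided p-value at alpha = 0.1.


Step 1: Enumerate the 10 unordered pairs (i,j) with i<j and classify each by sign(x_j-x_i) * sign(y_j-y_i).
  (1,2):dx=+6,dy=+4->C; (1,3):dx=+1,dy=-2->D; (1,4):dx=+5,dy=+2->C; (1,5):dx=+2,dy=-4->D
  (2,3):dx=-5,dy=-6->C; (2,4):dx=-1,dy=-2->C; (2,5):dx=-4,dy=-8->C; (3,4):dx=+4,dy=+4->C
  (3,5):dx=+1,dy=-2->D; (4,5):dx=-3,dy=-6->C
Step 2: C = 7, D = 3, total pairs = 10.
Step 3: tau = (C - D)/(n(n-1)/2) = (7 - 3)/10 = 0.400000.
Step 4: Exact two-sided p-value (enumerate n! = 120 permutations of y under H0): p = 0.483333.
Step 5: alpha = 0.1. fail to reject H0.

tau_b = 0.4000 (C=7, D=3), p = 0.483333, fail to reject H0.


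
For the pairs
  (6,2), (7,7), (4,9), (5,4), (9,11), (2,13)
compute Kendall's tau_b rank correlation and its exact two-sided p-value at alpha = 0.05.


Step 1: Enumerate the 15 unordered pairs (i,j) with i<j and classify each by sign(x_j-x_i) * sign(y_j-y_i).
  (1,2):dx=+1,dy=+5->C; (1,3):dx=-2,dy=+7->D; (1,4):dx=-1,dy=+2->D; (1,5):dx=+3,dy=+9->C
  (1,6):dx=-4,dy=+11->D; (2,3):dx=-3,dy=+2->D; (2,4):dx=-2,dy=-3->C; (2,5):dx=+2,dy=+4->C
  (2,6):dx=-5,dy=+6->D; (3,4):dx=+1,dy=-5->D; (3,5):dx=+5,dy=+2->C; (3,6):dx=-2,dy=+4->D
  (4,5):dx=+4,dy=+7->C; (4,6):dx=-3,dy=+9->D; (5,6):dx=-7,dy=+2->D
Step 2: C = 6, D = 9, total pairs = 15.
Step 3: tau = (C - D)/(n(n-1)/2) = (6 - 9)/15 = -0.200000.
Step 4: Exact two-sided p-value (enumerate n! = 720 permutations of y under H0): p = 0.719444.
Step 5: alpha = 0.05. fail to reject H0.

tau_b = -0.2000 (C=6, D=9), p = 0.719444, fail to reject H0.


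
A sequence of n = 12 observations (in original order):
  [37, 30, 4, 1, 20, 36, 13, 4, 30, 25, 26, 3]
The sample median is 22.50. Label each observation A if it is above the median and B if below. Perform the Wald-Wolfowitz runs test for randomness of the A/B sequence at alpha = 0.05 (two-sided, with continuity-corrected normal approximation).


Step 1: Compute median = 22.50; label A = above, B = below.
Labels in order: AABBBABBAAAB  (n_A = 6, n_B = 6)
Step 2: Count runs R = 6.
Step 3: Under H0 (random ordering), E[R] = 2*n_A*n_B/(n_A+n_B) + 1 = 2*6*6/12 + 1 = 7.0000.
        Var[R] = 2*n_A*n_B*(2*n_A*n_B - n_A - n_B) / ((n_A+n_B)^2 * (n_A+n_B-1)) = 4320/1584 = 2.7273.
        SD[R] = 1.6514.
Step 4: Continuity-corrected z = (R + 0.5 - E[R]) / SD[R] = (6 + 0.5 - 7.0000) / 1.6514 = -0.3028.
Step 5: Two-sided p-value via normal approximation = 2*(1 - Phi(|z|)) = 0.762069.
Step 6: alpha = 0.05. fail to reject H0.

R = 6, z = -0.3028, p = 0.762069, fail to reject H0.


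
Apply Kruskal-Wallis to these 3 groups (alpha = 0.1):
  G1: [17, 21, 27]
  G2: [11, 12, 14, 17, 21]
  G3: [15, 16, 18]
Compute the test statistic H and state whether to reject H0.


Step 1: Combine all N = 11 observations and assign midranks.
sorted (value, group, rank): (11,G2,1), (12,G2,2), (14,G2,3), (15,G3,4), (16,G3,5), (17,G1,6.5), (17,G2,6.5), (18,G3,8), (21,G1,9.5), (21,G2,9.5), (27,G1,11)
Step 2: Sum ranks within each group.
R_1 = 27 (n_1 = 3)
R_2 = 22 (n_2 = 5)
R_3 = 17 (n_3 = 3)
Step 3: H = 12/(N(N+1)) * sum(R_i^2/n_i) - 3(N+1)
     = 12/(11*12) * (27^2/3 + 22^2/5 + 17^2/3) - 3*12
     = 0.090909 * 436.133 - 36
     = 3.648485.
Step 4: Ties present; correction factor C = 1 - 12/(11^3 - 11) = 0.990909. Corrected H = 3.648485 / 0.990909 = 3.681957.
Step 5: Under H0, H ~ chi^2(2); p-value = 0.158662.
Step 6: alpha = 0.1. fail to reject H0.

H = 3.6820, df = 2, p = 0.158662, fail to reject H0.


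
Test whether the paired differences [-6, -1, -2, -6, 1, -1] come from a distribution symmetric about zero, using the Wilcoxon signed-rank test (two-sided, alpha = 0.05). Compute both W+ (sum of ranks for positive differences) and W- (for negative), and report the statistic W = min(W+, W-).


Step 1: Drop any zero differences (none here) and take |d_i|.
|d| = [6, 1, 2, 6, 1, 1]
Step 2: Midrank |d_i| (ties get averaged ranks).
ranks: |6|->5.5, |1|->2, |2|->4, |6|->5.5, |1|->2, |1|->2
Step 3: Attach original signs; sum ranks with positive sign and with negative sign.
W+ = 2 = 2
W- = 5.5 + 2 + 4 + 5.5 + 2 = 19
(Check: W+ + W- = 21 should equal n(n+1)/2 = 21.)
Step 4: Test statistic W = min(W+, W-) = 2.
Step 5: Ties in |d|, so use the tie-corrected normal approximation.
        E[W] = n(n+1)/4 = 6*7/4 = 10.5.
        Tie groups: |d|=1 (t=3), |d|=6 (t=2); sum(t^3 - t) = 30.
        Var[W] = n(n+1)(2n+1)/24 - sum(t^3-t)/48 = 546/24 - 30/48 = 22.125.
        z = (W - E[W]) / sqrt(Var[W]) = (2 - 10.5) / 4.7037 = -1.8071.
        Two-sided p = 2*Phi(z) = 0.070750.
Step 6: alpha = 0.05. fail to reject H0.

W+ = 2, W- = 19, W = min = 2, p = 0.070750, fail to reject H0.


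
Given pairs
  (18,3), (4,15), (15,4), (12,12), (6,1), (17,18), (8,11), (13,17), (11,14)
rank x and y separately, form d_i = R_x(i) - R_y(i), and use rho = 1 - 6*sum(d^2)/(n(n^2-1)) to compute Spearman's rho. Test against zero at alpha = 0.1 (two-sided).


Step 1: Rank x and y separately (midranks; no ties here).
rank(x): 18->9, 4->1, 15->7, 12->5, 6->2, 17->8, 8->3, 13->6, 11->4
rank(y): 3->2, 15->7, 4->3, 12->5, 1->1, 18->9, 11->4, 17->8, 14->6
Step 2: d_i = R_x(i) - R_y(i); compute d_i^2.
  (9-2)^2=49, (1-7)^2=36, (7-3)^2=16, (5-5)^2=0, (2-1)^2=1, (8-9)^2=1, (3-4)^2=1, (6-8)^2=4, (4-6)^2=4
sum(d^2) = 112.
Step 3: rho = 1 - 6*112 / (9*(9^2 - 1)) = 1 - 672/720 = 0.066667.
Step 4: Under H0, t = rho * sqrt((n-2)/(1-rho^2)) = 0.1768 ~ t(7).
Step 5: Two-sided p-value from the t-distribution with 7 df = 0.864690.
Step 6: alpha = 0.1. fail to reject H0.

rho = 0.0667, p = 0.864690, fail to reject H0 at alpha = 0.1.


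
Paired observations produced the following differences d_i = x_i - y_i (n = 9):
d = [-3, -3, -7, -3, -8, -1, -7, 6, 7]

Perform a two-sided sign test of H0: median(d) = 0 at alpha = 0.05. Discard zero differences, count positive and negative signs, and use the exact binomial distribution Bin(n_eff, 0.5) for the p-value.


Step 1: Discard zero differences. Original n = 9; n_eff = number of nonzero differences = 9.
Nonzero differences (with sign): -3, -3, -7, -3, -8, -1, -7, +6, +7
Step 2: Count signs: positive = 2, negative = 7.
Step 3: Under H0: P(positive) = 0.5, so the number of positives S ~ Bin(9, 0.5).
Step 4: Two-sided exact p-value = sum of Bin(9,0.5) probabilities at or below the observed probability = 0.179688.
Step 5: alpha = 0.05. fail to reject H0.

n_eff = 9, pos = 2, neg = 7, p = 0.179688, fail to reject H0.


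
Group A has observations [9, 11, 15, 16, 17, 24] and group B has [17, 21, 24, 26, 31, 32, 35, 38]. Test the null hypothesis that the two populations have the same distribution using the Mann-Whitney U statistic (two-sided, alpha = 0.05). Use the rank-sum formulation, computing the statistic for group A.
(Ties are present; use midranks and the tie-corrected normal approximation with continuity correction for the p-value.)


Step 1: Combine and sort all 14 observations; assign midranks.
sorted (value, group): (9,X), (11,X), (15,X), (16,X), (17,X), (17,Y), (21,Y), (24,X), (24,Y), (26,Y), (31,Y), (32,Y), (35,Y), (38,Y)
ranks: 9->1, 11->2, 15->3, 16->4, 17->5.5, 17->5.5, 21->7, 24->8.5, 24->8.5, 26->10, 31->11, 32->12, 35->13, 38->14
Step 2: Rank sum for X: R1 = 1 + 2 + 3 + 4 + 5.5 + 8.5 = 24.
Step 3: U_X = R1 - n1(n1+1)/2 = 24 - 6*7/2 = 24 - 21 = 3.
       U_Y = n1*n2 - U_X = 48 - 3 = 45.
Step 4: Ties are present, so use the tie-corrected normal approximation (with continuity correction) for the p-value.
Step 5: p-value = 0.007993; compare to alpha = 0.05. reject H0.

U_X = 3, p = 0.007993, reject H0 at alpha = 0.05.


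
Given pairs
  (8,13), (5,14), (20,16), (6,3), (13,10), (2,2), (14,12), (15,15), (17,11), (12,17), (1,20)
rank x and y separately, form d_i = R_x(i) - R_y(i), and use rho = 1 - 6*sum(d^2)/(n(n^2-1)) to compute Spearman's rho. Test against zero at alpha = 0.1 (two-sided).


Step 1: Rank x and y separately (midranks; no ties here).
rank(x): 8->5, 5->3, 20->11, 6->4, 13->7, 2->2, 14->8, 15->9, 17->10, 12->6, 1->1
rank(y): 13->6, 14->7, 16->9, 3->2, 10->3, 2->1, 12->5, 15->8, 11->4, 17->10, 20->11
Step 2: d_i = R_x(i) - R_y(i); compute d_i^2.
  (5-6)^2=1, (3-7)^2=16, (11-9)^2=4, (4-2)^2=4, (7-3)^2=16, (2-1)^2=1, (8-5)^2=9, (9-8)^2=1, (10-4)^2=36, (6-10)^2=16, (1-11)^2=100
sum(d^2) = 204.
Step 3: rho = 1 - 6*204 / (11*(11^2 - 1)) = 1 - 1224/1320 = 0.072727.
Step 4: Under H0, t = rho * sqrt((n-2)/(1-rho^2)) = 0.2188 ~ t(9).
Step 5: Two-sided p-value from the t-distribution with 9 df = 0.831716.
Step 6: alpha = 0.1. fail to reject H0.

rho = 0.0727, p = 0.831716, fail to reject H0 at alpha = 0.1.


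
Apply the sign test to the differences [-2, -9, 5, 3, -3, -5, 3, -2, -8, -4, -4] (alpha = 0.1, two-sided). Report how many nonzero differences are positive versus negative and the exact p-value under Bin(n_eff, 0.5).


Step 1: Discard zero differences. Original n = 11; n_eff = number of nonzero differences = 11.
Nonzero differences (with sign): -2, -9, +5, +3, -3, -5, +3, -2, -8, -4, -4
Step 2: Count signs: positive = 3, negative = 8.
Step 3: Under H0: P(positive) = 0.5, so the number of positives S ~ Bin(11, 0.5).
Step 4: Two-sided exact p-value = sum of Bin(11,0.5) probabilities at or below the observed probability = 0.226562.
Step 5: alpha = 0.1. fail to reject H0.

n_eff = 11, pos = 3, neg = 8, p = 0.226562, fail to reject H0.


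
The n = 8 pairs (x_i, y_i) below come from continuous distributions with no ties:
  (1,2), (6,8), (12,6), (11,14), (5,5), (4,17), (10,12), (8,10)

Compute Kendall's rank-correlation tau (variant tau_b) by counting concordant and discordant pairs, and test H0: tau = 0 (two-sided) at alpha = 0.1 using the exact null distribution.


Step 1: Enumerate the 28 unordered pairs (i,j) with i<j and classify each by sign(x_j-x_i) * sign(y_j-y_i).
  (1,2):dx=+5,dy=+6->C; (1,3):dx=+11,dy=+4->C; (1,4):dx=+10,dy=+12->C; (1,5):dx=+4,dy=+3->C
  (1,6):dx=+3,dy=+15->C; (1,7):dx=+9,dy=+10->C; (1,8):dx=+7,dy=+8->C; (2,3):dx=+6,dy=-2->D
  (2,4):dx=+5,dy=+6->C; (2,5):dx=-1,dy=-3->C; (2,6):dx=-2,dy=+9->D; (2,7):dx=+4,dy=+4->C
  (2,8):dx=+2,dy=+2->C; (3,4):dx=-1,dy=+8->D; (3,5):dx=-7,dy=-1->C; (3,6):dx=-8,dy=+11->D
  (3,7):dx=-2,dy=+6->D; (3,8):dx=-4,dy=+4->D; (4,5):dx=-6,dy=-9->C; (4,6):dx=-7,dy=+3->D
  (4,7):dx=-1,dy=-2->C; (4,8):dx=-3,dy=-4->C; (5,6):dx=-1,dy=+12->D; (5,7):dx=+5,dy=+7->C
  (5,8):dx=+3,dy=+5->C; (6,7):dx=+6,dy=-5->D; (6,8):dx=+4,dy=-7->D; (7,8):dx=-2,dy=-2->C
Step 2: C = 18, D = 10, total pairs = 28.
Step 3: tau = (C - D)/(n(n-1)/2) = (18 - 10)/28 = 0.285714.
Step 4: Exact two-sided p-value (enumerate n! = 40320 permutations of y under H0): p = 0.398760.
Step 5: alpha = 0.1. fail to reject H0.

tau_b = 0.2857 (C=18, D=10), p = 0.398760, fail to reject H0.


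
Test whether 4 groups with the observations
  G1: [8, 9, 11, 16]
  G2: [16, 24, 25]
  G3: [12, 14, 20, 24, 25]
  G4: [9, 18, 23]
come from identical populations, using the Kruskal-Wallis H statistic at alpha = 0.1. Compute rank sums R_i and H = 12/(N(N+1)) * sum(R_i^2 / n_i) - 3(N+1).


Step 1: Combine all N = 15 observations and assign midranks.
sorted (value, group, rank): (8,G1,1), (9,G1,2.5), (9,G4,2.5), (11,G1,4), (12,G3,5), (14,G3,6), (16,G1,7.5), (16,G2,7.5), (18,G4,9), (20,G3,10), (23,G4,11), (24,G2,12.5), (24,G3,12.5), (25,G2,14.5), (25,G3,14.5)
Step 2: Sum ranks within each group.
R_1 = 15 (n_1 = 4)
R_2 = 34.5 (n_2 = 3)
R_3 = 48 (n_3 = 5)
R_4 = 22.5 (n_4 = 3)
Step 3: H = 12/(N(N+1)) * sum(R_i^2/n_i) - 3(N+1)
     = 12/(15*16) * (15^2/4 + 34.5^2/3 + 48^2/5 + 22.5^2/3) - 3*16
     = 0.050000 * 1082.55 - 48
     = 6.127500.
Step 4: Ties present; correction factor C = 1 - 24/(15^3 - 15) = 0.992857. Corrected H = 6.127500 / 0.992857 = 6.171583.
Step 5: Under H0, H ~ chi^2(3); p-value = 0.103554.
Step 6: alpha = 0.1. fail to reject H0.

H = 6.1716, df = 3, p = 0.103554, fail to reject H0.


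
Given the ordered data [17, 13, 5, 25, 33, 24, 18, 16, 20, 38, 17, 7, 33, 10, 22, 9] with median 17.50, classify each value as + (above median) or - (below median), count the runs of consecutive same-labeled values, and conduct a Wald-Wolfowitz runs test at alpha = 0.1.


Step 1: Compute median = 17.50; label A = above, B = below.
Labels in order: BBBAAAABAABBABAB  (n_A = 8, n_B = 8)
Step 2: Count runs R = 9.
Step 3: Under H0 (random ordering), E[R] = 2*n_A*n_B/(n_A+n_B) + 1 = 2*8*8/16 + 1 = 9.0000.
        Var[R] = 2*n_A*n_B*(2*n_A*n_B - n_A - n_B) / ((n_A+n_B)^2 * (n_A+n_B-1)) = 14336/3840 = 3.7333.
        SD[R] = 1.9322.
Step 4: R = E[R], so z = 0 with no continuity correction.
Step 5: Two-sided p-value via normal approximation = 2*(1 - Phi(|z|)) = 1.000000.
Step 6: alpha = 0.1. fail to reject H0.

R = 9, z = 0.0000, p = 1.000000, fail to reject H0.


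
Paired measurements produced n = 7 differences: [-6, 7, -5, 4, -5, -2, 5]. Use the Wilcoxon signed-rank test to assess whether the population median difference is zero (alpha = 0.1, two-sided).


Step 1: Drop any zero differences (none here) and take |d_i|.
|d| = [6, 7, 5, 4, 5, 2, 5]
Step 2: Midrank |d_i| (ties get averaged ranks).
ranks: |6|->6, |7|->7, |5|->4, |4|->2, |5|->4, |2|->1, |5|->4
Step 3: Attach original signs; sum ranks with positive sign and with negative sign.
W+ = 7 + 2 + 4 = 13
W- = 6 + 4 + 4 + 1 = 15
(Check: W+ + W- = 28 should equal n(n+1)/2 = 28.)
Step 4: Test statistic W = min(W+, W-) = 13.
Step 5: Ties in |d|, so use the tie-corrected normal approximation.
        E[W] = n(n+1)/4 = 7*8/4 = 14.
        Tie groups: |d|=5 (t=3); sum(t^3 - t) = 24.
        Var[W] = n(n+1)(2n+1)/24 - sum(t^3-t)/48 = 840/24 - 24/48 = 34.5.
        z = (W - E[W]) / sqrt(Var[W]) = (13 - 14) / 5.8737 = -0.1703.
        Two-sided p = 2*Phi(z) = 0.864813.
Step 6: alpha = 0.1. fail to reject H0.

W+ = 13, W- = 15, W = min = 13, p = 0.864813, fail to reject H0.


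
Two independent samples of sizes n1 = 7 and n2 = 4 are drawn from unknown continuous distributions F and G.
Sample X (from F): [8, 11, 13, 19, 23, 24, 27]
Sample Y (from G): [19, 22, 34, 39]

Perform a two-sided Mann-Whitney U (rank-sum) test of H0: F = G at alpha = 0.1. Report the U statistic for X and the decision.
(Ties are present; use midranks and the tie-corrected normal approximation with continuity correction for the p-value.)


Step 1: Combine and sort all 11 observations; assign midranks.
sorted (value, group): (8,X), (11,X), (13,X), (19,X), (19,Y), (22,Y), (23,X), (24,X), (27,X), (34,Y), (39,Y)
ranks: 8->1, 11->2, 13->3, 19->4.5, 19->4.5, 22->6, 23->7, 24->8, 27->9, 34->10, 39->11
Step 2: Rank sum for X: R1 = 1 + 2 + 3 + 4.5 + 7 + 8 + 9 = 34.5.
Step 3: U_X = R1 - n1(n1+1)/2 = 34.5 - 7*8/2 = 34.5 - 28 = 6.5.
       U_Y = n1*n2 - U_X = 28 - 6.5 = 21.5.
Step 4: Ties are present, so use the tie-corrected normal approximation (with continuity correction) for the p-value.
Step 5: p-value = 0.184875; compare to alpha = 0.1. fail to reject H0.

U_X = 6.5, p = 0.184875, fail to reject H0 at alpha = 0.1.


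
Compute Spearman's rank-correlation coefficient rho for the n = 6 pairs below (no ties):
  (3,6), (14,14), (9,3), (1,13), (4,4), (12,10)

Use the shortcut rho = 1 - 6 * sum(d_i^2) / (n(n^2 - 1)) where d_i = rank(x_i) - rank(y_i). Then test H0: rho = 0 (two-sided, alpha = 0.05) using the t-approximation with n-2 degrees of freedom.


Step 1: Rank x and y separately (midranks; no ties here).
rank(x): 3->2, 14->6, 9->4, 1->1, 4->3, 12->5
rank(y): 6->3, 14->6, 3->1, 13->5, 4->2, 10->4
Step 2: d_i = R_x(i) - R_y(i); compute d_i^2.
  (2-3)^2=1, (6-6)^2=0, (4-1)^2=9, (1-5)^2=16, (3-2)^2=1, (5-4)^2=1
sum(d^2) = 28.
Step 3: rho = 1 - 6*28 / (6*(6^2 - 1)) = 1 - 168/210 = 0.200000.
Step 4: Under H0, t = rho * sqrt((n-2)/(1-rho^2)) = 0.4082 ~ t(4).
Step 5: Two-sided p-value from the t-distribution with 4 df = 0.704000.
Step 6: alpha = 0.05. fail to reject H0.

rho = 0.2000, p = 0.704000, fail to reject H0 at alpha = 0.05.


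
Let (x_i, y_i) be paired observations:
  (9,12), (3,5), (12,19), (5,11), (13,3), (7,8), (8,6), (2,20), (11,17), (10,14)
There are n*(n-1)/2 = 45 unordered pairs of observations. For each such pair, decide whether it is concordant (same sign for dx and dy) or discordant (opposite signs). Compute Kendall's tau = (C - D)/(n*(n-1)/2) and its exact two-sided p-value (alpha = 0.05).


Step 1: Enumerate the 45 unordered pairs (i,j) with i<j and classify each by sign(x_j-x_i) * sign(y_j-y_i).
  (1,2):dx=-6,dy=-7->C; (1,3):dx=+3,dy=+7->C; (1,4):dx=-4,dy=-1->C; (1,5):dx=+4,dy=-9->D
  (1,6):dx=-2,dy=-4->C; (1,7):dx=-1,dy=-6->C; (1,8):dx=-7,dy=+8->D; (1,9):dx=+2,dy=+5->C
  (1,10):dx=+1,dy=+2->C; (2,3):dx=+9,dy=+14->C; (2,4):dx=+2,dy=+6->C; (2,5):dx=+10,dy=-2->D
  (2,6):dx=+4,dy=+3->C; (2,7):dx=+5,dy=+1->C; (2,8):dx=-1,dy=+15->D; (2,9):dx=+8,dy=+12->C
  (2,10):dx=+7,dy=+9->C; (3,4):dx=-7,dy=-8->C; (3,5):dx=+1,dy=-16->D; (3,6):dx=-5,dy=-11->C
  (3,7):dx=-4,dy=-13->C; (3,8):dx=-10,dy=+1->D; (3,9):dx=-1,dy=-2->C; (3,10):dx=-2,dy=-5->C
  (4,5):dx=+8,dy=-8->D; (4,6):dx=+2,dy=-3->D; (4,7):dx=+3,dy=-5->D; (4,8):dx=-3,dy=+9->D
  (4,9):dx=+6,dy=+6->C; (4,10):dx=+5,dy=+3->C; (5,6):dx=-6,dy=+5->D; (5,7):dx=-5,dy=+3->D
  (5,8):dx=-11,dy=+17->D; (5,9):dx=-2,dy=+14->D; (5,10):dx=-3,dy=+11->D; (6,7):dx=+1,dy=-2->D
  (6,8):dx=-5,dy=+12->D; (6,9):dx=+4,dy=+9->C; (6,10):dx=+3,dy=+6->C; (7,8):dx=-6,dy=+14->D
  (7,9):dx=+3,dy=+11->C; (7,10):dx=+2,dy=+8->C; (8,9):dx=+9,dy=-3->D; (8,10):dx=+8,dy=-6->D
  (9,10):dx=-1,dy=-3->C
Step 2: C = 25, D = 20, total pairs = 45.
Step 3: tau = (C - D)/(n(n-1)/2) = (25 - 20)/45 = 0.111111.
Step 4: Exact two-sided p-value (enumerate n! = 3628800 permutations of y under H0): p = 0.727490.
Step 5: alpha = 0.05. fail to reject H0.

tau_b = 0.1111 (C=25, D=20), p = 0.727490, fail to reject H0.


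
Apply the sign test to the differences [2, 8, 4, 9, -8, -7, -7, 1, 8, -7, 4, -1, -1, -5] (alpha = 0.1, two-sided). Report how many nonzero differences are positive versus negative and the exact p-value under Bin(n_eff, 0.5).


Step 1: Discard zero differences. Original n = 14; n_eff = number of nonzero differences = 14.
Nonzero differences (with sign): +2, +8, +4, +9, -8, -7, -7, +1, +8, -7, +4, -1, -1, -5
Step 2: Count signs: positive = 7, negative = 7.
Step 3: Under H0: P(positive) = 0.5, so the number of positives S ~ Bin(14, 0.5).
Step 4: Two-sided exact p-value = sum of Bin(14,0.5) probabilities at or below the observed probability = 1.000000.
Step 5: alpha = 0.1. fail to reject H0.

n_eff = 14, pos = 7, neg = 7, p = 1.000000, fail to reject H0.


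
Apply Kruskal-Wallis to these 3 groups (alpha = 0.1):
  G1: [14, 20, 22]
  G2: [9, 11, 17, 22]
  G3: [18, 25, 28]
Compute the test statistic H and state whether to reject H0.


Step 1: Combine all N = 10 observations and assign midranks.
sorted (value, group, rank): (9,G2,1), (11,G2,2), (14,G1,3), (17,G2,4), (18,G3,5), (20,G1,6), (22,G1,7.5), (22,G2,7.5), (25,G3,9), (28,G3,10)
Step 2: Sum ranks within each group.
R_1 = 16.5 (n_1 = 3)
R_2 = 14.5 (n_2 = 4)
R_3 = 24 (n_3 = 3)
Step 3: H = 12/(N(N+1)) * sum(R_i^2/n_i) - 3(N+1)
     = 12/(10*11) * (16.5^2/3 + 14.5^2/4 + 24^2/3) - 3*11
     = 0.109091 * 335.312 - 33
     = 3.579545.
Step 4: Ties present; correction factor C = 1 - 6/(10^3 - 10) = 0.993939. Corrected H = 3.579545 / 0.993939 = 3.601372.
Step 5: Under H0, H ~ chi^2(2); p-value = 0.165186.
Step 6: alpha = 0.1. fail to reject H0.

H = 3.6014, df = 2, p = 0.165186, fail to reject H0.


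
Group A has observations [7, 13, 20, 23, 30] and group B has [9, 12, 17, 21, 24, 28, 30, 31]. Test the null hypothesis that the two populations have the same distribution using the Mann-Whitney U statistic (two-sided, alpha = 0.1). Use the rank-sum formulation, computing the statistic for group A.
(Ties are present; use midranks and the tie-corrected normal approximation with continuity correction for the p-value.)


Step 1: Combine and sort all 13 observations; assign midranks.
sorted (value, group): (7,X), (9,Y), (12,Y), (13,X), (17,Y), (20,X), (21,Y), (23,X), (24,Y), (28,Y), (30,X), (30,Y), (31,Y)
ranks: 7->1, 9->2, 12->3, 13->4, 17->5, 20->6, 21->7, 23->8, 24->9, 28->10, 30->11.5, 30->11.5, 31->13
Step 2: Rank sum for X: R1 = 1 + 4 + 6 + 8 + 11.5 = 30.5.
Step 3: U_X = R1 - n1(n1+1)/2 = 30.5 - 5*6/2 = 30.5 - 15 = 15.5.
       U_Y = n1*n2 - U_X = 40 - 15.5 = 24.5.
Step 4: Ties are present, so use the tie-corrected normal approximation (with continuity correction) for the p-value.
Step 5: p-value = 0.557643; compare to alpha = 0.1. fail to reject H0.

U_X = 15.5, p = 0.557643, fail to reject H0 at alpha = 0.1.


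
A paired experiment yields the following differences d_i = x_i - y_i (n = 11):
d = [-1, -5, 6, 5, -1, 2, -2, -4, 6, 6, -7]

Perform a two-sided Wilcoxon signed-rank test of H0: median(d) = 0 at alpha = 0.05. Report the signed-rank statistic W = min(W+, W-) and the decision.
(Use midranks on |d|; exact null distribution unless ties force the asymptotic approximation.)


Step 1: Drop any zero differences (none here) and take |d_i|.
|d| = [1, 5, 6, 5, 1, 2, 2, 4, 6, 6, 7]
Step 2: Midrank |d_i| (ties get averaged ranks).
ranks: |1|->1.5, |5|->6.5, |6|->9, |5|->6.5, |1|->1.5, |2|->3.5, |2|->3.5, |4|->5, |6|->9, |6|->9, |7|->11
Step 3: Attach original signs; sum ranks with positive sign and with negative sign.
W+ = 9 + 6.5 + 3.5 + 9 + 9 = 37
W- = 1.5 + 6.5 + 1.5 + 3.5 + 5 + 11 = 29
(Check: W+ + W- = 66 should equal n(n+1)/2 = 66.)
Step 4: Test statistic W = min(W+, W-) = 29.
Step 5: Ties in |d|, so use the tie-corrected normal approximation.
        E[W] = n(n+1)/4 = 11*12/4 = 33.
        Tie groups: |d|=1 (t=2), |d|=2 (t=2), |d|=5 (t=2), |d|=6 (t=3); sum(t^3 - t) = 42.
        Var[W] = n(n+1)(2n+1)/24 - sum(t^3-t)/48 = 3036/24 - 42/48 = 125.625.
        z = (W - E[W]) / sqrt(Var[W]) = (29 - 33) / 11.2083 = -0.3569.
        Two-sided p = 2*Phi(z) = 0.721182.
Step 6: alpha = 0.05. fail to reject H0.

W+ = 37, W- = 29, W = min = 29, p = 0.721182, fail to reject H0.


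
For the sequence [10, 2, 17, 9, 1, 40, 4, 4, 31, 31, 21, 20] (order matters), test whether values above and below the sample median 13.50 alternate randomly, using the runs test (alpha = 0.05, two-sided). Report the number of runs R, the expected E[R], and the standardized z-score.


Step 1: Compute median = 13.50; label A = above, B = below.
Labels in order: BBABBABBAAAA  (n_A = 6, n_B = 6)
Step 2: Count runs R = 6.
Step 3: Under H0 (random ordering), E[R] = 2*n_A*n_B/(n_A+n_B) + 1 = 2*6*6/12 + 1 = 7.0000.
        Var[R] = 2*n_A*n_B*(2*n_A*n_B - n_A - n_B) / ((n_A+n_B)^2 * (n_A+n_B-1)) = 4320/1584 = 2.7273.
        SD[R] = 1.6514.
Step 4: Continuity-corrected z = (R + 0.5 - E[R]) / SD[R] = (6 + 0.5 - 7.0000) / 1.6514 = -0.3028.
Step 5: Two-sided p-value via normal approximation = 2*(1 - Phi(|z|)) = 0.762069.
Step 6: alpha = 0.05. fail to reject H0.

R = 6, z = -0.3028, p = 0.762069, fail to reject H0.


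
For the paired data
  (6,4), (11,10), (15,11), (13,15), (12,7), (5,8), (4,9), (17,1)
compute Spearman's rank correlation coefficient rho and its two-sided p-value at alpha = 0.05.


Step 1: Rank x and y separately (midranks; no ties here).
rank(x): 6->3, 11->4, 15->7, 13->6, 12->5, 5->2, 4->1, 17->8
rank(y): 4->2, 10->6, 11->7, 15->8, 7->3, 8->4, 9->5, 1->1
Step 2: d_i = R_x(i) - R_y(i); compute d_i^2.
  (3-2)^2=1, (4-6)^2=4, (7-7)^2=0, (6-8)^2=4, (5-3)^2=4, (2-4)^2=4, (1-5)^2=16, (8-1)^2=49
sum(d^2) = 82.
Step 3: rho = 1 - 6*82 / (8*(8^2 - 1)) = 1 - 492/504 = 0.023810.
Step 4: Under H0, t = rho * sqrt((n-2)/(1-rho^2)) = 0.0583 ~ t(6).
Step 5: Two-sided p-value from the t-distribution with 6 df = 0.955374.
Step 6: alpha = 0.05. fail to reject H0.

rho = 0.0238, p = 0.955374, fail to reject H0 at alpha = 0.05.


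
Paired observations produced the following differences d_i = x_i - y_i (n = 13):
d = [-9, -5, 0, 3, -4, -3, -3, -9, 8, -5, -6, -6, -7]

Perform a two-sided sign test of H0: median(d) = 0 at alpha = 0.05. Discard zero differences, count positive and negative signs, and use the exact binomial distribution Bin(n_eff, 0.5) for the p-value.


Step 1: Discard zero differences. Original n = 13; n_eff = number of nonzero differences = 12.
Nonzero differences (with sign): -9, -5, +3, -4, -3, -3, -9, +8, -5, -6, -6, -7
Step 2: Count signs: positive = 2, negative = 10.
Step 3: Under H0: P(positive) = 0.5, so the number of positives S ~ Bin(12, 0.5).
Step 4: Two-sided exact p-value = sum of Bin(12,0.5) probabilities at or below the observed probability = 0.038574.
Step 5: alpha = 0.05. reject H0.

n_eff = 12, pos = 2, neg = 10, p = 0.038574, reject H0.


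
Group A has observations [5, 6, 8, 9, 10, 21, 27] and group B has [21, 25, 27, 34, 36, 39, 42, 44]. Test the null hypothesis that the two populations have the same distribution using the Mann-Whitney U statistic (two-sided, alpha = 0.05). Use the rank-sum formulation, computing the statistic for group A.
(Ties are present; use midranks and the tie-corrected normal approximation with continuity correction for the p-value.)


Step 1: Combine and sort all 15 observations; assign midranks.
sorted (value, group): (5,X), (6,X), (8,X), (9,X), (10,X), (21,X), (21,Y), (25,Y), (27,X), (27,Y), (34,Y), (36,Y), (39,Y), (42,Y), (44,Y)
ranks: 5->1, 6->2, 8->3, 9->4, 10->5, 21->6.5, 21->6.5, 25->8, 27->9.5, 27->9.5, 34->11, 36->12, 39->13, 42->14, 44->15
Step 2: Rank sum for X: R1 = 1 + 2 + 3 + 4 + 5 + 6.5 + 9.5 = 31.
Step 3: U_X = R1 - n1(n1+1)/2 = 31 - 7*8/2 = 31 - 28 = 3.
       U_Y = n1*n2 - U_X = 56 - 3 = 53.
Step 4: Ties are present, so use the tie-corrected normal approximation (with continuity correction) for the p-value.
Step 5: p-value = 0.004506; compare to alpha = 0.05. reject H0.

U_X = 3, p = 0.004506, reject H0 at alpha = 0.05.


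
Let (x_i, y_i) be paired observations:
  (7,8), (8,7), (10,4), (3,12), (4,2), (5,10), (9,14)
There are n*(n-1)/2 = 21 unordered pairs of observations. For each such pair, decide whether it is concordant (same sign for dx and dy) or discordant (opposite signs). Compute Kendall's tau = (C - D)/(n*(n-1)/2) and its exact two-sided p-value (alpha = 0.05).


Step 1: Enumerate the 21 unordered pairs (i,j) with i<j and classify each by sign(x_j-x_i) * sign(y_j-y_i).
  (1,2):dx=+1,dy=-1->D; (1,3):dx=+3,dy=-4->D; (1,4):dx=-4,dy=+4->D; (1,5):dx=-3,dy=-6->C
  (1,6):dx=-2,dy=+2->D; (1,7):dx=+2,dy=+6->C; (2,3):dx=+2,dy=-3->D; (2,4):dx=-5,dy=+5->D
  (2,5):dx=-4,dy=-5->C; (2,6):dx=-3,dy=+3->D; (2,7):dx=+1,dy=+7->C; (3,4):dx=-7,dy=+8->D
  (3,5):dx=-6,dy=-2->C; (3,6):dx=-5,dy=+6->D; (3,7):dx=-1,dy=+10->D; (4,5):dx=+1,dy=-10->D
  (4,6):dx=+2,dy=-2->D; (4,7):dx=+6,dy=+2->C; (5,6):dx=+1,dy=+8->C; (5,7):dx=+5,dy=+12->C
  (6,7):dx=+4,dy=+4->C
Step 2: C = 9, D = 12, total pairs = 21.
Step 3: tau = (C - D)/(n(n-1)/2) = (9 - 12)/21 = -0.142857.
Step 4: Exact two-sided p-value (enumerate n! = 5040 permutations of y under H0): p = 0.772619.
Step 5: alpha = 0.05. fail to reject H0.

tau_b = -0.1429 (C=9, D=12), p = 0.772619, fail to reject H0.


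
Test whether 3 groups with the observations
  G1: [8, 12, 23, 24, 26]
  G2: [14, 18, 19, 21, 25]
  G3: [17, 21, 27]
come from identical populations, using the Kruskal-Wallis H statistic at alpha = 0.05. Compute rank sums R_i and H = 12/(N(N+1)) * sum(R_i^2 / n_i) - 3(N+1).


Step 1: Combine all N = 13 observations and assign midranks.
sorted (value, group, rank): (8,G1,1), (12,G1,2), (14,G2,3), (17,G3,4), (18,G2,5), (19,G2,6), (21,G2,7.5), (21,G3,7.5), (23,G1,9), (24,G1,10), (25,G2,11), (26,G1,12), (27,G3,13)
Step 2: Sum ranks within each group.
R_1 = 34 (n_1 = 5)
R_2 = 32.5 (n_2 = 5)
R_3 = 24.5 (n_3 = 3)
Step 3: H = 12/(N(N+1)) * sum(R_i^2/n_i) - 3(N+1)
     = 12/(13*14) * (34^2/5 + 32.5^2/5 + 24.5^2/3) - 3*14
     = 0.065934 * 642.533 - 42
     = 0.364835.
Step 4: Ties present; correction factor C = 1 - 6/(13^3 - 13) = 0.997253. Corrected H = 0.364835 / 0.997253 = 0.365840.
Step 5: Under H0, H ~ chi^2(2); p-value = 0.832835.
Step 6: alpha = 0.05. fail to reject H0.

H = 0.3658, df = 2, p = 0.832835, fail to reject H0.


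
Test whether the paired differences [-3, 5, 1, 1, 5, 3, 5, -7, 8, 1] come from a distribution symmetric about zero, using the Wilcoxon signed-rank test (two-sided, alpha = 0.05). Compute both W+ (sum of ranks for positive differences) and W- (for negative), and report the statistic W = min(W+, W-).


Step 1: Drop any zero differences (none here) and take |d_i|.
|d| = [3, 5, 1, 1, 5, 3, 5, 7, 8, 1]
Step 2: Midrank |d_i| (ties get averaged ranks).
ranks: |3|->4.5, |5|->7, |1|->2, |1|->2, |5|->7, |3|->4.5, |5|->7, |7|->9, |8|->10, |1|->2
Step 3: Attach original signs; sum ranks with positive sign and with negative sign.
W+ = 7 + 2 + 2 + 7 + 4.5 + 7 + 10 + 2 = 41.5
W- = 4.5 + 9 = 13.5
(Check: W+ + W- = 55 should equal n(n+1)/2 = 55.)
Step 4: Test statistic W = min(W+, W-) = 13.5.
Step 5: Ties in |d|, so use the tie-corrected normal approximation.
        E[W] = n(n+1)/4 = 10*11/4 = 27.5.
        Tie groups: |d|=1 (t=3), |d|=3 (t=2), |d|=5 (t=3); sum(t^3 - t) = 54.
        Var[W] = n(n+1)(2n+1)/24 - sum(t^3-t)/48 = 2310/24 - 54/48 = 95.125.
        z = (W - E[W]) / sqrt(Var[W]) = (13.5 - 27.5) / 9.7532 = -1.4354.
        Two-sided p = 2*Phi(z) = 0.151166.
Step 6: alpha = 0.05. fail to reject H0.

W+ = 41.5, W- = 13.5, W = min = 13.5, p = 0.151166, fail to reject H0.
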